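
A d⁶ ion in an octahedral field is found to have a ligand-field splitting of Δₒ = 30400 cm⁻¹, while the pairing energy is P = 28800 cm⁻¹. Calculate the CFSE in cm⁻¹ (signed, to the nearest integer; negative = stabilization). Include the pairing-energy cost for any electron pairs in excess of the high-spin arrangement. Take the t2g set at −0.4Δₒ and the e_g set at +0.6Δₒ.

With Δₒ > P the complex is low-spin.
That gives t2g^6 e_g^0.
Orbital CFSE = -2.4Δₒ = -2.4 × 30400 = -72960 cm⁻¹.
Excess pairs vs high-spin: 3 − 1 = 2; pairing cost = +57600 cm⁻¹.
Net CFSE = -72960 + 57600 = -15360 cm⁻¹.

-15360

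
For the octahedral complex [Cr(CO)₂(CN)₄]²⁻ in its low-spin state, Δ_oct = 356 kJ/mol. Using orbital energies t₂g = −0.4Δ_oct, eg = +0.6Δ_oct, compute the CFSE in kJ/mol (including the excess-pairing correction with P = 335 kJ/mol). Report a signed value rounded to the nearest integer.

Ligand charges: 2×(+0) from CO and 4×(-1) from CN⁻ sum to -4; with overall charge -2, Cr is +2.
Cr sits in group 6; removing 2 electrons leaves Cr²⁺ with 6 − 2 = 4 d electrons.
Configuration: t₂g⁴ eg⁰.
The orbital stabilization is -1.6Δ_oct = -1.6 × 356 = -570 kJ/mol.
Relative to high-spin t₂g³ eg¹ (0 paired), the low-spin configuration has 1 additional pair, contributing +1 × 335 = +335 kJ/mol.
Overall CFSE = -570 + 335 = -235 kJ/mol.

-235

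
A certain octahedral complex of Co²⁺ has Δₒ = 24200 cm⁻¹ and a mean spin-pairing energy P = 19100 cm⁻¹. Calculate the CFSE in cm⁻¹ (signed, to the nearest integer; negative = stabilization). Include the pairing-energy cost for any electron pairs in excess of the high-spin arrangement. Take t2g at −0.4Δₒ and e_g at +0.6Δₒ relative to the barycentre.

-24460

Co sits in group 9; removing 2 electrons leaves Co²⁺ with 9 − 2 = 7 d electrons.
With Δₒ > P the complex is low-spin.
Configuration: t2g^6 e_g^1.
Orbital CFSE = -1.8Δₒ = -1.8 × 24200 = -43560 cm⁻¹.
Excess pairs vs high-spin: 3 − 2 = 1; pairing cost = +19100 cm⁻¹.
Net CFSE = -43560 + 19100 = -24460 cm⁻¹.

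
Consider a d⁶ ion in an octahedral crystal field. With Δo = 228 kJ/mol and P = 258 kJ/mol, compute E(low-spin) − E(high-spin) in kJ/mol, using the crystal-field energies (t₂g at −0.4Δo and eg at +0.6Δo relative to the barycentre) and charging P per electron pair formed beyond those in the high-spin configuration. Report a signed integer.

In the high-spin limit (t₂g⁴ eg²) the orbital term is -0.4Δo = -91 kJ/mol, with no excess pairing.
Low-spin t₂g⁶ eg⁰ gives -2.4Δo = -547 kJ/mol, but forming 2 extra pairs costs 2P = 516 kJ/mol, so E(LS) = -547 + 516 = -31 kJ/mol.
The difference is -31 − (-91) = 60 kJ/mol, so high-spin lies lower.

60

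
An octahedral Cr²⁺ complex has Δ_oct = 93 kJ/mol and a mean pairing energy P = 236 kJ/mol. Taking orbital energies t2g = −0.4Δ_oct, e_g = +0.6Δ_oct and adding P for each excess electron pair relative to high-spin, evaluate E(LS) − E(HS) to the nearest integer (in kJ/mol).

Cr is in group 6, so Cr²⁺ is d⁴ (6 − 2 = 4).
High-spin: t2g^3 e_g^1, CFSE = -0.6Δ_oct = -56 kJ/mol.
For low-spin the configuration is t2g^4 e_g^0: orbital energy -1.6 × 93 = -149 kJ/mol, and 1 additional pair relative to high-spin adds 236 kJ/mol, giving 87 kJ/mol.
Thus E(LS) − E(HS) = 143 kJ/mol.

143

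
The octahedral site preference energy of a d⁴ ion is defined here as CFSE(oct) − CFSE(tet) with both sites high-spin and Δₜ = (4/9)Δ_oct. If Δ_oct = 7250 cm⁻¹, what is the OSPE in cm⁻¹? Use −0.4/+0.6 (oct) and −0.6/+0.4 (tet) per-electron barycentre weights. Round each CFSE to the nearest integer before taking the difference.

Octahedral high-spin t₂g³ eg¹: CFSE = -0.6 × 7250 = -4350 cm⁻¹.
Tetrahedral: e² t₂², CFSE = 2(−0.6) + 2(+0.4) = -0.4Δₜ = -0.4 × (4/9) × 7250 = -1289 cm⁻¹.
OSPE = -4350 − (-1289) = -3061 cm⁻¹.

-3061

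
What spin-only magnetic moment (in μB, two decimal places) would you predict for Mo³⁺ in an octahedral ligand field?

Mo³⁺: group 6, so d-count = 6 − 3 = 3.
Configuration: t₂g³ eg⁰ → 3 unpaired electrons.
μ(spin-only) = √[3(3+2)] = √15 ≈ 3.87 μB.

3.87 μB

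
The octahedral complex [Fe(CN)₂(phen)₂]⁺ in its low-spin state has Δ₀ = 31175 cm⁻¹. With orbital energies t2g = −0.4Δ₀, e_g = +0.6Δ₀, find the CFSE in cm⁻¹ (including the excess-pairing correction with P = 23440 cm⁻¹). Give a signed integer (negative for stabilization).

Ligand charges: 2×(-1) from CN⁻ and 2×(+0) from phen sum to -2; with overall charge +1, Fe is +3.
Fe is in group 8, so Fe³⁺ is d⁵ (8 − 3 = 5).
Electron filling gives t2g^5 e_g^0.
Orbital CFSE = 5(-0.4) + 0(0.6) = -2.0Δ₀ = -2.0 × 31175 = -62350 cm⁻¹.
Pairing penalty: 2 pairs vs 0 in the high-spin reference → 2 extra × P = 46880 cm⁻¹.
Combining: -62350 + 46880 = -15470 cm⁻¹.

-15470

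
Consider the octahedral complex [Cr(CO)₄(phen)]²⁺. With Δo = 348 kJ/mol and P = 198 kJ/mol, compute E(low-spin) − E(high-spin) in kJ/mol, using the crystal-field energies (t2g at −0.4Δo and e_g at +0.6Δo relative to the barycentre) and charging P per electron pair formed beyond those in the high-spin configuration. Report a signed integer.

-150

Ligand charges: 4×(+0) from CO and 1×(+0) from phen sum to +0; with overall charge +2, Cr is +2.
Group 6 minus oxidation state +2 gives a d⁴ configuration for Cr²⁺.
High-spin: t2g^3 e_g^1, CFSE = -0.6Δo = -209 kJ/mol.
For low-spin the configuration is t2g^4 e_g^0: orbital energy -1.6 × 348 = -557 kJ/mol, and 1 additional pair relative to high-spin adds 198 kJ/mol, giving -359 kJ/mol.
The difference is -359 − (-209) = -150 kJ/mol, so low-spin lies lower.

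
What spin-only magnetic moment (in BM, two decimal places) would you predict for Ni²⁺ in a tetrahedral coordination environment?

Ni is in group 10, so Ni²⁺ is d⁸ (10 − 2 = 8).
Tetrahedral splitting is small, so the complex is high-spin.
Configuration: e^4 t2^4 → 2 unpaired electrons.
μ(spin-only) = √[2(2+2)] = √8 ≈ 2.83 BM.

2.83 BM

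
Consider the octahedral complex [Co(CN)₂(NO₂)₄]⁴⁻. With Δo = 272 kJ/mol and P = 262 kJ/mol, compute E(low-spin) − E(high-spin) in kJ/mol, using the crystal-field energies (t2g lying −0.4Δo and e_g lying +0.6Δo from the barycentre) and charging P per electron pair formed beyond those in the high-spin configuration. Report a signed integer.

-10

Ligand charges: 2×(-1) from CN⁻ and 4×(-1) from NO₂⁻ sum to -6; with overall charge -4, Co is +2.
Group 9 minus oxidation state +2 gives a d⁷ configuration for Co²⁺.
High-spin: t2g^5 e_g^2, CFSE = -0.8Δo = -218 kJ/mol.
Low-spin t2g^6 e_g^1 gives -1.8Δo = -490 kJ/mol, but forming 1 extra pair costs 1P = 262 kJ/mol, so E(LS) = -490 + 262 = -228 kJ/mol.
E(LS) − E(HS) = -228 − (-218) = -10 kJ/mol.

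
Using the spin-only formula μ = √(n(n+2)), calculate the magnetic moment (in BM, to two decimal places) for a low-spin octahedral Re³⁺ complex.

Re³⁺: group 7, so d-count = 7 − 3 = 4.
Configuration: t2g^4 e_g^0 → 2 unpaired electrons.
μ(spin-only) = √[2(2+2)] = √8 ≈ 2.83 BM.

2.83 BM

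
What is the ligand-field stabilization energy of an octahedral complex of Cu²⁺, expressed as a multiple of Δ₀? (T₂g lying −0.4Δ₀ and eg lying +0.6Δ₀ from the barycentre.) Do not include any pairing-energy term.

-0.6 Δ₀

Cu sits in group 11; removing 2 electrons leaves Cu²⁺ with 11 − 2 = 9 d electrons.
Configuration: t₂g⁶ eg³.
CFSE = 6(-0.4Δ₀) + 3(0.6Δ₀) = -2.4Δ₀ + 1.8Δ₀ = -0.6Δ₀.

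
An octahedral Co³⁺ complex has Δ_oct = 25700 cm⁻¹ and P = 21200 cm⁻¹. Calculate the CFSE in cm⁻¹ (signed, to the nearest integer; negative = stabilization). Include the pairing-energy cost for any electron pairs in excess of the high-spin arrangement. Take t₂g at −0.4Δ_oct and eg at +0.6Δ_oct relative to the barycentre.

-19280

Co is in group 9, so Co³⁺ is d⁶ (9 − 3 = 6).
Δ_oct > P, so pairing is preferred: the ground state is low-spin.
Configuration: t₂g⁶ eg⁰.
Orbital CFSE = -2.4Δ_oct = -2.4 × 25700 = -61680 cm⁻¹.
Excess pairs vs high-spin: 3 − 1 = 2; pairing cost = +42400 cm⁻¹.
Net CFSE = -61680 + 42400 = -19280 cm⁻¹.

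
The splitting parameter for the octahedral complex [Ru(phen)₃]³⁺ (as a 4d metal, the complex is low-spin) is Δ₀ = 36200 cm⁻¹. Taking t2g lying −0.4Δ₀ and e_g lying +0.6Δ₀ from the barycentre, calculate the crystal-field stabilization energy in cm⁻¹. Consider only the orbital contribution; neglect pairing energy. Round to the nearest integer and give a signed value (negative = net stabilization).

phen is neutral, so the +3 overall charge sits on Ru: oxidation state +3.
Group 8 minus oxidation state +3 gives a d⁵ configuration for Ru³⁺.
Electron filling gives t2g^5 e_g^0.
Orbital CFSE = 5(-0.4) + 0(0.6) = -2.0Δ₀ = -2.0 × 36200 = -72400 cm⁻¹.

-72400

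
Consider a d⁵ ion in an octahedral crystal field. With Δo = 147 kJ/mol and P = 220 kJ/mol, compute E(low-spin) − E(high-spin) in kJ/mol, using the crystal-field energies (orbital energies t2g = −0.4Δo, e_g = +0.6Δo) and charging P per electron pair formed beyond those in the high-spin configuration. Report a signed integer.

High-spin d⁵ fills as t2g^3 e_g^2 with CFSE 3(−0.4) + 2(+0.6) = 0.0Δo = 0 kJ/mol.
For low-spin the configuration is t2g^5 e_g^0: orbital energy -2.0 × 147 = -294 kJ/mol, and 2 additional pairs relative to high-spin add 440 kJ/mol, giving 146 kJ/mol.
Thus E(LS) − E(HS) = 146 kJ/mol.

146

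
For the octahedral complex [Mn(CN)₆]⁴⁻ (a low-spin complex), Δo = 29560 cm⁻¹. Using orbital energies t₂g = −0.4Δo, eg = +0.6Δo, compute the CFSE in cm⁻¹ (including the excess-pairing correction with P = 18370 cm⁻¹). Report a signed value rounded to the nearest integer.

Each CN⁻ contributes -1; 6 × (-1) = -6. With overall charge -4, Mn is in the +2 oxidation state.
Mn²⁺: group 7, so d-count = 7 − 2 = 5.
Electron filling gives t₂g⁵ eg⁰.
Orbital CFSE = 5(-0.4) + 0(0.6) = -2.0Δo = -2.0 × 29560 = -59120 cm⁻¹.
Pairing penalty: 2 pairs vs 0 in the high-spin reference → 2 extra × P = 36740 cm⁻¹.
Overall CFSE = -59120 + 36740 = -22380 cm⁻¹.

-22380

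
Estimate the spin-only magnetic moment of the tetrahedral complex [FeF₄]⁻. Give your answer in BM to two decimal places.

5.92 BM

Each F⁻ contributes -1; 4 × (-1) = -4. With overall charge -1, Fe is in the +3 oxidation state.
Fe³⁺: group 8, so d-count = 8 − 3 = 5.
Tetrahedral splitting is small, so the complex is high-spin.
Configuration: e² t₂³ → 5 unpaired electrons.
μ(spin-only) = √[5(5+2)] = √35 ≈ 5.92 BM.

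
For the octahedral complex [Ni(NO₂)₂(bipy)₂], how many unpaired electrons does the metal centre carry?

Ligand charges: 2×(-1) from NO₂⁻ and 2×(+0) from bipy sum to -2; with overall charge +0, Ni is +2.
Group 10 minus oxidation state +2 gives a d⁸ configuration for Ni²⁺.
Configuration: t2g^6 e_g^2, giving 2 unpaired electrons.

2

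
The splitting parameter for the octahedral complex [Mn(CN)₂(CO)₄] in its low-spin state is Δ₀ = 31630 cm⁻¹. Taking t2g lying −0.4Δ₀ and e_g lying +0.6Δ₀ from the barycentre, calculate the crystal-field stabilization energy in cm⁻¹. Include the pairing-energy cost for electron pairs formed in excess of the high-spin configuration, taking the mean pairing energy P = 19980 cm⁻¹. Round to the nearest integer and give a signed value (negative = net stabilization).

-23300

Ligand charges: 2×(-1) from CN⁻ and 4×(+0) from CO sum to -2; with overall charge +0, Mn is +2.
Mn is in group 7, so Mn²⁺ is d⁵ (7 − 2 = 5).
Electron filling gives t2g^5 e_g^0.
CFSE(orbital) = 5×(-0.4Δ₀) + 0×(0.6Δ₀) = -2.0Δ₀; with Δ₀ = 31630 cm⁻¹ that is -63260 cm⁻¹.
High-spin d⁵ would be t2g^3 e_g^2 with 0 pairs; low-spin has 2, so 2 excess pairs cost +2P = +39960 cm⁻¹.
Net CFSE = -63260 + 39960 = -23300 cm⁻¹.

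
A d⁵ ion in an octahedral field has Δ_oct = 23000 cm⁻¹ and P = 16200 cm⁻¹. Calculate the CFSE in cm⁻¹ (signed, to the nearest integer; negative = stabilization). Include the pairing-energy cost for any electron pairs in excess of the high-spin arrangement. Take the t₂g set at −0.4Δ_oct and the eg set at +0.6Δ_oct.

Here Δ_oct > P (23000 > 16200), so the low-spin state is favoured.
That gives t₂g⁵ eg⁰.
Orbital CFSE = -2.0Δ_oct = -2.0 × 23000 = -46000 cm⁻¹.
Excess pairs vs high-spin: 2 − 0 = 2; pairing cost = +32400 cm⁻¹.
Net CFSE = -46000 + 32400 = -13600 cm⁻¹.

-13600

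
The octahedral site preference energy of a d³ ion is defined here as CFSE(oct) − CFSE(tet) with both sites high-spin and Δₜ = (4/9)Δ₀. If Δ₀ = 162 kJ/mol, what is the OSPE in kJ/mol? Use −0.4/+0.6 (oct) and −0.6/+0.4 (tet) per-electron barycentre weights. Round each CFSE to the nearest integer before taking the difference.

Octahedral (high-spin): t₂g³ eg⁰, CFSE = 3(−0.4) + 0(+0.6) = -1.2Δ₀ = -1.2 × 162 = -194 kJ/mol.
Tetrahedral: e² t₂¹, CFSE = 2(−0.6) + 1(+0.4) = -0.8Δₜ = -0.8 × (4/9) × 162 = -58 kJ/mol.
OSPE = CFSE(oct) − CFSE(tet) = -194 − (-58) = -136 kJ/mol.

-136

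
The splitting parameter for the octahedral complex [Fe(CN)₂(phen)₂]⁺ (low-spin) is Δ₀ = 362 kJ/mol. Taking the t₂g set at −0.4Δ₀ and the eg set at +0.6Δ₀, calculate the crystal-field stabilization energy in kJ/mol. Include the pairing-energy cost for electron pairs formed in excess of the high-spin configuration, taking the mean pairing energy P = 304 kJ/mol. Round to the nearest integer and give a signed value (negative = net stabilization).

-116

Ligand charges: 2×(-1) from CN⁻ and 2×(+0) from phen sum to -2; with overall charge +1, Fe is +3.
Fe sits in group 8; removing 3 electrons leaves Fe³⁺ with 8 − 3 = 5 d electrons.
The d⁵ electrons fill as t₂g⁵ eg⁰.
Orbital CFSE = 5(-0.4) + 0(0.6) = -2.0Δ₀ = -2.0 × 362 = -724 kJ/mol.
Pairing penalty: 2 pairs vs 0 in the high-spin reference → 2 extra × P = 608 kJ/mol.
Overall CFSE = -724 + 608 = -116 kJ/mol.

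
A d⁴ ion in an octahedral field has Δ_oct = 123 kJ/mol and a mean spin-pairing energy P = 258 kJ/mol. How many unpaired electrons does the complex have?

Since Δ_oct = 123 kJ/mol < P = 258 kJ/mol, the complex adopts the high-spin configuration.
Configuration: t2g^3 e_g^1.
Unpaired electrons: 4.

4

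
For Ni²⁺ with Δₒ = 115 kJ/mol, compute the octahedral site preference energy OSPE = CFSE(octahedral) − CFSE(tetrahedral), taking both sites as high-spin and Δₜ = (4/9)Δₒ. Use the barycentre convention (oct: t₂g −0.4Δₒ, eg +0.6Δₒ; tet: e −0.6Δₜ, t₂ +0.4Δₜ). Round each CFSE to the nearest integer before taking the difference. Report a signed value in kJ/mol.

-97

Group 10 minus oxidation state +2 gives a d⁸ configuration for Ni²⁺.
In an octahedral site d⁸ (HS) is t₂g⁶ eg², giving CFSE(oct) = -1.2Δₒ = -138 kJ/mol.
In a tetrahedral site the filling is e⁴ t₂⁴: CFSE(tet) = -0.8Δₜ = -0.8 × (4/9)(115) = -41 kJ/mol.
Subtracting, OSPE = -138 − (-41) = -97 kJ/mol.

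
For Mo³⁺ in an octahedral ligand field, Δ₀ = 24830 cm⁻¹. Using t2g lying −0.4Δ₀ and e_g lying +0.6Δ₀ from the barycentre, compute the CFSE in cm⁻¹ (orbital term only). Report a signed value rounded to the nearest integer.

-29796

Mo³⁺: group 6, so d-count = 6 − 3 = 3.
Electron filling gives t2g^3 e_g^0.
The orbital stabilization is -1.2Δ₀ = -1.2 × 24830 = -29796 cm⁻¹.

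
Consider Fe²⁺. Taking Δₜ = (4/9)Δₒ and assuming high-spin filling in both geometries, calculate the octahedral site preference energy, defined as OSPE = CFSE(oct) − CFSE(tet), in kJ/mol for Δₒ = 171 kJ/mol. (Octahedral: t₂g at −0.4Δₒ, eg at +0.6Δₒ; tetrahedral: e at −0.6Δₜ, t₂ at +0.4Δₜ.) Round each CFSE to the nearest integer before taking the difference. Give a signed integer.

Fe²⁺: group 8, so d-count = 8 − 2 = 6.
In an octahedral site d⁶ (HS) is t₂g⁴ eg², giving CFSE(oct) = -0.4Δₒ = -68 kJ/mol.
Tetrahedral: e³ t₂³, CFSE = 3(−0.6) + 3(+0.4) = -0.6Δₜ = -0.6 × (4/9) × 171 = -46 kJ/mol.
OSPE = -68 − (-46) = -22 kJ/mol.

-22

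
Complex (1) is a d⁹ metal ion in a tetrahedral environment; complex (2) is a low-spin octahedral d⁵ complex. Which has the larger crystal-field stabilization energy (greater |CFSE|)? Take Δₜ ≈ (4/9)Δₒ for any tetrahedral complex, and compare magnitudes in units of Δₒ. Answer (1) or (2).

(1): Tetrahedral splitting is small, so the complex is high-spin; e^4 t2^5, CFSE = -0.4Δₜ ≈ -0.18Δₒ.
(2): t₂g⁵ eg⁰, CFSE = -2.0Δₒ.
So (2) has the larger |CFSE|.

(2)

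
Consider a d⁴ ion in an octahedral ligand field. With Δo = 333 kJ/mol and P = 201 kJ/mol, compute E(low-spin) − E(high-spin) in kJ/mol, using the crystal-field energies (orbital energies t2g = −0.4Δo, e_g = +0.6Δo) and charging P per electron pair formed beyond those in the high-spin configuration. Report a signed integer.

High-spin: t2g^3 e_g^1, CFSE = -0.6Δo = -200 kJ/mol.
Low-spin t2g^4 e_g^0 gives -1.6Δo = -533 kJ/mol, but forming 1 extra pair costs 1P = 201 kJ/mol, so E(LS) = -533 + 201 = -332 kJ/mol.
E(LS) − E(HS) = -332 − (-200) = -132 kJ/mol.

-132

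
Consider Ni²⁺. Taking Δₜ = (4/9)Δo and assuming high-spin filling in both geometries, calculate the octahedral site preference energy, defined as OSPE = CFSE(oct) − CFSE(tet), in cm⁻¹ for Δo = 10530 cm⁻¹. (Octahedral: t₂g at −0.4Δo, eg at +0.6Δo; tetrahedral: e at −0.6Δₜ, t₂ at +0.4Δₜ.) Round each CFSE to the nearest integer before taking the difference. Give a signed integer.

-8892

Ni²⁺: group 10, so d-count = 10 − 2 = 8.
Octahedral high-spin t₂g⁶ eg²: CFSE = -1.2 × 10530 = -12636 cm⁻¹.
Tetrahedral: e⁴ t₂⁴, CFSE = 4(−0.6) + 4(+0.4) = -0.8Δₜ = -0.8 × (4/9) × 10530 = -3744 cm⁻¹.
Subtracting, OSPE = -12636 − (-3744) = -8892 cm⁻¹.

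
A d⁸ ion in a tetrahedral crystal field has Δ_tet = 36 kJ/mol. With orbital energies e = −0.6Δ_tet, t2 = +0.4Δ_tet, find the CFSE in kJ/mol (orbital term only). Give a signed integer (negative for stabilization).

Tetrahedral fields are weak (Δₜ ≈ 4/9 Δₒ), so electrons fill high-spin.
Configuration: e^4 t2^4.
The orbital stabilization is -0.8Δ_tet = -0.8 × 36 = -29 kJ/mol.

-29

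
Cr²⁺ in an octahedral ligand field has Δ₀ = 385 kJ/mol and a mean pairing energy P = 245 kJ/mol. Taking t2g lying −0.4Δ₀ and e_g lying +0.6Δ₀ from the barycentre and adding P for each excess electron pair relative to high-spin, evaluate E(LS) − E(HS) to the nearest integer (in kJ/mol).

-140

Cr²⁺: group 6, so d-count = 6 − 2 = 4.
High-spin d⁴ fills as t2g^3 e_g^1 with CFSE 3(−0.4) + 1(+0.6) = -0.6Δ₀ = -231 kJ/mol.
Low-spin: t2g^4 e_g^0, orbital CFSE = -1.6Δ₀ = -616 kJ/mol; plus 1 excess pair × P = +245 kJ/mol; total -371 kJ/mol.
The difference is -371 − (-231) = -140 kJ/mol, so low-spin lies lower.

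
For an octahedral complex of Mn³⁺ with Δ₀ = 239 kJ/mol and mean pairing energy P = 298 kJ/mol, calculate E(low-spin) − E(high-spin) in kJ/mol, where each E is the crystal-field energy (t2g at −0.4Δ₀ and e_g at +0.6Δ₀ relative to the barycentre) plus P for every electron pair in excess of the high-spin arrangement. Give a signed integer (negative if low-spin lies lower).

59

Mn is in group 7, so Mn³⁺ is d⁴ (7 − 3 = 4).
In the high-spin limit (t2g^3 e_g^1) the orbital term is -0.6Δ₀ = -143 kJ/mol, with no excess pairing.
For low-spin the configuration is t2g^4 e_g^0: orbital energy -1.6 × 239 = -382 kJ/mol, and 1 additional pair relative to high-spin adds 298 kJ/mol, giving -84 kJ/mol.
The difference is -84 − (-143) = 59 kJ/mol, so high-spin lies lower.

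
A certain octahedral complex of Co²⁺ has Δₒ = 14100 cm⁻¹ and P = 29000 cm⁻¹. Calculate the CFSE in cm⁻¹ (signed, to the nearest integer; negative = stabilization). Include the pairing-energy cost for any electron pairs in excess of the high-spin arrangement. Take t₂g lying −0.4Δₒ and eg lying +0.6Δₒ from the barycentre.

-11280

Group 9 minus oxidation state +2 gives a d⁷ configuration for Co²⁺.
With Δₒ < P the complex is high-spin.
Filling d⁷ accordingly: t₂g⁵ eg².
Orbital CFSE = -0.8Δₒ = -0.8 × 14100 = -11280 cm⁻¹.
High-spin has no excess pairs, so no pairing correction applies.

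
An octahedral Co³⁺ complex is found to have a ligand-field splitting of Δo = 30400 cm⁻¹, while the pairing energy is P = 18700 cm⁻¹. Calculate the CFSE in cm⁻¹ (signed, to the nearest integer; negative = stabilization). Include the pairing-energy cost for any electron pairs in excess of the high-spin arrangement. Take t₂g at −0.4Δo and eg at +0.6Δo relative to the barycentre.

Co sits in group 9; removing 3 electrons leaves Co³⁺ with 9 − 3 = 6 d electrons.
Δo > P, so pairing is preferred: the ground state is low-spin.
Filling d⁶ accordingly: t₂g⁶ eg⁰.
Orbital CFSE = -2.4Δo = -2.4 × 30400 = -72960 cm⁻¹.
Excess pairs vs high-spin: 3 − 1 = 2; pairing cost = +37400 cm⁻¹.
Net CFSE = -72960 + 37400 = -35560 cm⁻¹.

-35560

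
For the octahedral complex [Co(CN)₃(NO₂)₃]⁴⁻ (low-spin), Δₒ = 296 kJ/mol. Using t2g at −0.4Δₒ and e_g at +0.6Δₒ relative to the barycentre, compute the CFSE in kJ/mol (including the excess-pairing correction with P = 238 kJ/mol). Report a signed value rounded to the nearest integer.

-295

Ligand charges: 3×(-1) from CN⁻ and 3×(-1) from NO₂⁻ sum to -6; with overall charge -4, Co is +2.
Group 9 minus oxidation state +2 gives a d⁷ configuration for Co²⁺.
Electron filling gives t2g^6 e_g^1.
Orbital CFSE = 6(-0.4) + 1(0.6) = -1.8Δₒ = -1.8 × 296 = -533 kJ/mol.
Relative to high-spin t2g^5 e_g^2 (2 paired), the low-spin configuration has 1 additional pair, contributing +1 × 238 = +238 kJ/mol.
Overall CFSE = -533 + 238 = -295 kJ/mol.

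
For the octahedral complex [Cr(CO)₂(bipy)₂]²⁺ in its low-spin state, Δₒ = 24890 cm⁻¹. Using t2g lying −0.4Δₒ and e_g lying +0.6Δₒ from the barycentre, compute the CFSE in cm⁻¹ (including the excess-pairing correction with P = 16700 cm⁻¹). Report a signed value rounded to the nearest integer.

Ligand charges: 2×(+0) from CO and 2×(+0) from bipy sum to +0; with overall charge +2, Cr is +2.
Cr²⁺: group 6, so d-count = 6 − 2 = 4.
Configuration: t2g^4 e_g^0.
Orbital CFSE = 4(-0.4) + 0(0.6) = -1.6Δₒ = -1.6 × 24890 = -39824 cm⁻¹.
High-spin d⁴ would be t2g^3 e_g^1 with 0 pairs; low-spin has 1, so 1 excess pair costs +1P = +16700 cm⁻¹.
Combining: -39824 + 16700 = -23124 cm⁻¹.

-23124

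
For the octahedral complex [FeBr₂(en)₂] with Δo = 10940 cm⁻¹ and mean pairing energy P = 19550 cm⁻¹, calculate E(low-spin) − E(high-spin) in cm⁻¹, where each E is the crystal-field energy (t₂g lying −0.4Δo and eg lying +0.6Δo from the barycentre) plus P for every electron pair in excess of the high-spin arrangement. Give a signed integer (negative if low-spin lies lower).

Ligand charges: 2×(-1) from Br⁻ and 2×(+0) from en sum to -2; with overall charge +0, Fe is +2.
Fe sits in group 8; removing 2 electrons leaves Fe²⁺ with 8 − 2 = 6 d electrons.
High-spin d⁶ fills as t₂g⁴ eg² with CFSE 4(−0.4) + 2(+0.6) = -0.4Δo = -4376 cm⁻¹.
Low-spin t₂g⁶ eg⁰ gives -2.4Δo = -26256 cm⁻¹, but forming 2 extra pairs costs 2P = 39100 cm⁻¹, so E(LS) = -26256 + 39100 = 12844 cm⁻¹.
Thus E(LS) − E(HS) = 17220 cm⁻¹.

17220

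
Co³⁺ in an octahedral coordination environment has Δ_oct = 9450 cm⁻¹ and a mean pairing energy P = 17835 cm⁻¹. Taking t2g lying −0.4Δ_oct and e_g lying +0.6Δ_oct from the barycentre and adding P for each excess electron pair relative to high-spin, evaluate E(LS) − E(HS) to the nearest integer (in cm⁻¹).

16770

Group 9 minus oxidation state +3 gives a d⁶ configuration for Co³⁺.
High-spin d⁶ fills as t2g^4 e_g^2 with CFSE 4(−0.4) + 2(+0.6) = -0.4Δ_oct = -3780 cm⁻¹.
For low-spin the configuration is t2g^6 e_g^0: orbital energy -2.4 × 9450 = -22680 cm⁻¹, and 2 additional pairs relative to high-spin add 35670 cm⁻¹, giving 12990 cm⁻¹.
E(LS) − E(HS) = 12990 − (-3780) = 16770 cm⁻¹.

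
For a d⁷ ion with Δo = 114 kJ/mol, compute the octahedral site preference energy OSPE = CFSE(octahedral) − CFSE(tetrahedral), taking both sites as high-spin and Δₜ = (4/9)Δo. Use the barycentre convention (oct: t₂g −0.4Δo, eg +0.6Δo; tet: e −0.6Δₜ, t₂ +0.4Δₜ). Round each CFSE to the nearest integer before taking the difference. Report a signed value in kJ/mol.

Octahedral high-spin t₂g⁵ eg²: CFSE = -0.8 × 114 = -91 kJ/mol.
In a tetrahedral site the filling is e⁴ t₂³: CFSE(tet) = -1.2Δₜ = -1.2 × (4/9)(114) = -61 kJ/mol.
Subtracting, OSPE = -91 − (-61) = -30 kJ/mol.

-30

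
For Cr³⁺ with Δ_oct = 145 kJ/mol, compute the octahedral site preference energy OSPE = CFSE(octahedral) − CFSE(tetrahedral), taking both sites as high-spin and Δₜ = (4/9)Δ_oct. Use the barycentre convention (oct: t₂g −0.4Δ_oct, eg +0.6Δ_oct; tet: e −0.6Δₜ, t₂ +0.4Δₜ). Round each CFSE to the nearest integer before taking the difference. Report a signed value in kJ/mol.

-122

Cr³⁺: group 6, so d-count = 6 − 3 = 3.
In an octahedral site d³ (HS) is t2g^3 e_g^0, giving CFSE(oct) = -1.2Δ_oct = -174 kJ/mol.
Tetrahedral: e^2 t2^1, CFSE = 2(−0.6) + 1(+0.4) = -0.8Δₜ = -0.8 × (4/9) × 145 = -52 kJ/mol.
OSPE = CFSE(oct) − CFSE(tet) = -174 − (-52) = -122 kJ/mol.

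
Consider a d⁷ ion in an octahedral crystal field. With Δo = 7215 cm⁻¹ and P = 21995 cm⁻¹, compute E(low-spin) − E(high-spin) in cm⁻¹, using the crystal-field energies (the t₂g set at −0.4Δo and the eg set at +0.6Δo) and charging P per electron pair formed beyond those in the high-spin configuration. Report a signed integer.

14780

In the high-spin limit (t₂g⁵ eg²) the orbital term is -0.8Δo = -5772 cm⁻¹, with no excess pairing.
Low-spin t₂g⁶ eg¹ gives -1.8Δo = -12987 cm⁻¹, but forming 1 extra pair costs 1P = 21995 cm⁻¹, so E(LS) = -12987 + 21995 = 9008 cm⁻¹.
E(LS) − E(HS) = 9008 − (-5772) = 14780 cm⁻¹.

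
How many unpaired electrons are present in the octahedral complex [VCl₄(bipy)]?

Ligand charges: 4×(-1) from Cl⁻ and 1×(+0) from bipy sum to -4; with overall charge +0, V is +4.
V sits in group 5; removing 4 electrons leaves V⁴⁺ with 5 − 4 = 1 d electrons.
Configuration: t₂g¹ eg⁰, giving 1 unpaired electron.

1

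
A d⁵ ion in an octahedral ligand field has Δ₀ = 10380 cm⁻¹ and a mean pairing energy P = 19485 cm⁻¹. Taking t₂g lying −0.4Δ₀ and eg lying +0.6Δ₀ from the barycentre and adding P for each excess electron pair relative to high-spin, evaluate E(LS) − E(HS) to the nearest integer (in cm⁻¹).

In the high-spin limit (t₂g³ eg²) the orbital term is 0.0Δ₀ = 0 cm⁻¹, with no excess pairing.
Low-spin: t₂g⁵ eg⁰, orbital CFSE = -2.0Δ₀ = -20760 cm⁻¹; plus 2 excess pairs × P = +38970 cm⁻¹; total 18210 cm⁻¹.
The difference is 18210 − (0) = 18210 cm⁻¹, so high-spin lies lower.

18210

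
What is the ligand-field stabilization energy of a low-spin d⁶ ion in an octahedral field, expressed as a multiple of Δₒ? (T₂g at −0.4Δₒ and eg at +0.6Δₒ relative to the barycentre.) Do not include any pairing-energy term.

-2.4 Δₒ

Configuration: t₂g⁶ eg⁰.
CFSE = 6(-0.4Δₒ) + 0(0.6Δₒ) = -2.4Δₒ + 0.0Δₒ = -2.4Δₒ.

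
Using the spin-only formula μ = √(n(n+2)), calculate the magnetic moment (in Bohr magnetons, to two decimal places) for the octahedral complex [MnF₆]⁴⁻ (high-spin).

5.92 Bohr magnetons

Each F⁻ contributes -1; 6 × (-1) = -6. With overall charge -4, Mn is in the +2 oxidation state.
Mn is in group 7, so Mn²⁺ is d⁵ (7 − 2 = 5).
Configuration: t2g^3 e_g^2 → 5 unpaired electrons.
μ(spin-only) = √[5(5+2)] = √35 ≈ 5.92 Bohr magnetons.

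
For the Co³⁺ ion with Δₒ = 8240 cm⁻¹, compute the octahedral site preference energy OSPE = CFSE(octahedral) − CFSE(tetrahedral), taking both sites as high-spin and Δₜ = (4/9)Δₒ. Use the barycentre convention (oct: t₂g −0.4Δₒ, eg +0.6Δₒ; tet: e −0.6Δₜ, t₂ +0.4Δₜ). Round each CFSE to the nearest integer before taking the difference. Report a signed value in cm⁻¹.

Co³⁺: group 9, so d-count = 9 − 3 = 6.
Octahedral (high-spin): t2g^4 e_g^2, CFSE = 4(−0.4) + 2(+0.6) = -0.4Δₒ = -0.4 × 8240 = -3296 cm⁻¹.
In a tetrahedral site the filling is e^3 t2^3: CFSE(tet) = -0.6Δₜ = -0.6 × (4/9)(8240) = -2197 cm⁻¹.
OSPE = -3296 − (-2197) = -1099 cm⁻¹.

-1099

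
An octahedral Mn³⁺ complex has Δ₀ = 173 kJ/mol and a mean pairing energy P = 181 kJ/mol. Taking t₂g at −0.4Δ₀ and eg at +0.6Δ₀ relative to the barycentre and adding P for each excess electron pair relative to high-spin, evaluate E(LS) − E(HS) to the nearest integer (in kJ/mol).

8

Group 7 minus oxidation state +3 gives a d⁴ configuration for Mn³⁺.
In the high-spin limit (t₂g³ eg¹) the orbital term is -0.6Δ₀ = -104 kJ/mol, with no excess pairing.
Low-spin t₂g⁴ eg⁰ gives -1.6Δ₀ = -277 kJ/mol, but forming 1 extra pair costs 1P = 181 kJ/mol, so E(LS) = -277 + 181 = -96 kJ/mol.
Thus E(LS) − E(HS) = 8 kJ/mol.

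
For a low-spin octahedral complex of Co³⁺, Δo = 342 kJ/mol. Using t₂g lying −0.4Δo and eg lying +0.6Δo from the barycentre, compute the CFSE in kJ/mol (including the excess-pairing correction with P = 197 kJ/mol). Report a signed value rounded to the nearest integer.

-427

Co sits in group 9; removing 3 electrons leaves Co³⁺ with 9 − 3 = 6 d electrons.
Configuration: t₂g⁶ eg⁰.
The orbital stabilization is -2.4Δo = -2.4 × 342 = -821 kJ/mol.
Relative to high-spin t₂g⁴ eg² (1 paired), the low-spin configuration has 2 additional pairs, contributing +2 × 197 = +394 kJ/mol.
Net CFSE = -821 + 394 = -427 kJ/mol.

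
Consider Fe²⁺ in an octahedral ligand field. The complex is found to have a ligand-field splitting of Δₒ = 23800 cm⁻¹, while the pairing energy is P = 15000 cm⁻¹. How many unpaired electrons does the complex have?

0

Group 8 minus oxidation state +2 gives a d⁶ configuration for Fe²⁺.
With Δₒ > P the complex is low-spin.
That gives t₂g⁶ eg⁰.
Unpaired electrons: 0.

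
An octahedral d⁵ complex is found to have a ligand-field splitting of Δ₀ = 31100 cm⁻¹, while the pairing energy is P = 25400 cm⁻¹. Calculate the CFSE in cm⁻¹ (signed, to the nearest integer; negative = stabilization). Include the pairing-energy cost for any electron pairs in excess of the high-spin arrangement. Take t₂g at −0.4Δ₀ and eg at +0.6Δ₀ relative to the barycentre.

-11400

Since Δ₀ = 31100 cm⁻¹ > P = 25400 cm⁻¹, the complex adopts the low-spin configuration.
Configuration: t₂g⁵ eg⁰.
Orbital CFSE = -2.0Δ₀ = -2.0 × 31100 = -62200 cm⁻¹.
Excess pairs vs high-spin: 2 − 0 = 2; pairing cost = +50800 cm⁻¹.
Net CFSE = -62200 + 50800 = -11400 cm⁻¹.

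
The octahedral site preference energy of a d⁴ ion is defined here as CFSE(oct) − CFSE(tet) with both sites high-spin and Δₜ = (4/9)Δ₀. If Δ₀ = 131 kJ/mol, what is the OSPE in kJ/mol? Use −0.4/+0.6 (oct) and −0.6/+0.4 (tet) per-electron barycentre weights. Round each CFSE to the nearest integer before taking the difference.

-56

Octahedral (high-spin): t₂g³ eg¹, CFSE = 3(−0.4) + 1(+0.6) = -0.6Δ₀ = -0.6 × 131 = -79 kJ/mol.
In a tetrahedral site the filling is e² t₂²: CFSE(tet) = -0.4Δₜ = -0.4 × (4/9)(131) = -23 kJ/mol.
OSPE = -79 − (-23) = -56 kJ/mol.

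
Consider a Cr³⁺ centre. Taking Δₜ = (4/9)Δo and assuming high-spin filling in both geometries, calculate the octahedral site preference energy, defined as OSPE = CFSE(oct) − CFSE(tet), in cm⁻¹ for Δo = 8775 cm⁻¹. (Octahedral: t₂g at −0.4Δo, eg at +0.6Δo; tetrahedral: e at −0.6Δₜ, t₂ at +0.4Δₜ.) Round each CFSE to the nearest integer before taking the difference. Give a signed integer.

Group 6 minus oxidation state +3 gives a d³ configuration for Cr³⁺.
Octahedral high-spin t₂g³ eg⁰: CFSE = -1.2 × 8775 = -10530 cm⁻¹.
Tetrahedral e² t₂¹ gives -0.8Δₜ = -0.8 × (4/9) × 8775 = -3120 cm⁻¹.
OSPE = CFSE(oct) − CFSE(tet) = -10530 − (-3120) = -7410 cm⁻¹.

-7410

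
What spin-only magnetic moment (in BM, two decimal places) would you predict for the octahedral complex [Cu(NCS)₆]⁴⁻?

1.73 BM

Each NCS⁻ contributes -1; 6 × (-1) = -6. With overall charge -4, Cu is in the +2 oxidation state.
Group 11 minus oxidation state +2 gives a d⁹ configuration for Cu²⁺.
For octahedral d⁹ the high- and low-spin configurations coincide.
Configuration: t₂g⁶ eg³ → 1 unpaired electron.
μ(spin-only) = √[1(1+2)] = √3 ≈ 1.73 BM.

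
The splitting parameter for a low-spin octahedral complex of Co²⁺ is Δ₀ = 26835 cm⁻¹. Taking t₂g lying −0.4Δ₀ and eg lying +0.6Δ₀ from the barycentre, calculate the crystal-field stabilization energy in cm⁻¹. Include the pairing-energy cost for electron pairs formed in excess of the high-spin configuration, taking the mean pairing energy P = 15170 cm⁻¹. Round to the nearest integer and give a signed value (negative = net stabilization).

Co²⁺: group 9, so d-count = 9 − 2 = 7.
The d⁷ electrons fill as t₂g⁶ eg¹.
Orbital CFSE = 6(-0.4) + 1(0.6) = -1.8Δ₀ = -1.8 × 26835 = -48303 cm⁻¹.
Pairing penalty: 3 pairs vs 2 in the high-spin reference → 1 extra × P = 15170 cm⁻¹.
Overall CFSE = -48303 + 15170 = -33133 cm⁻¹.

-33133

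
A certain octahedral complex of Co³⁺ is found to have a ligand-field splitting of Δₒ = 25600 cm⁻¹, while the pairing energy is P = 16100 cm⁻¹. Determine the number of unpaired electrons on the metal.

0

Group 9 minus oxidation state +3 gives a d⁶ configuration for Co³⁺.
With Δₒ > P the complex is low-spin.
Filling d⁶ accordingly: t2g^6 e_g^0.
Unpaired electrons: 0.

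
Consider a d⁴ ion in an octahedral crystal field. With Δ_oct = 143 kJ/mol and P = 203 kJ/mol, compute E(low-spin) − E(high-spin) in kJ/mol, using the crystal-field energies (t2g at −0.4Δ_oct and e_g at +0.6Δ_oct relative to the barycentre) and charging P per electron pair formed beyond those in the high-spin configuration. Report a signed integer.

High-spin d⁴ fills as t2g^3 e_g^1 with CFSE 3(−0.4) + 1(+0.6) = -0.6Δ_oct = -86 kJ/mol.
For low-spin the configuration is t2g^4 e_g^0: orbital energy -1.6 × 143 = -229 kJ/mol, and 1 additional pair relative to high-spin adds 203 kJ/mol, giving -26 kJ/mol.
The difference is -26 − (-86) = 60 kJ/mol, so high-spin lies lower.

60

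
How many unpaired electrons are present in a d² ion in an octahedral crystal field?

2

Configuration: t₂g² eg⁰, giving 2 unpaired electrons.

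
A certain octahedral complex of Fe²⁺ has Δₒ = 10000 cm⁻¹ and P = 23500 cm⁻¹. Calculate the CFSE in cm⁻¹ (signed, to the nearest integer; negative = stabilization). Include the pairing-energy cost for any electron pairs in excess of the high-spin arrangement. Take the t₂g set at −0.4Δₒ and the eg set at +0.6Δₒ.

-4000

Fe²⁺: group 8, so d-count = 8 − 2 = 6.
Δₒ < P, so pairing is avoided: the ground state is high-spin.
That gives t₂g⁴ eg².
Orbital CFSE = -0.4Δₒ = -0.4 × 10000 = -4000 cm⁻¹.
High-spin has no excess pairs, so no pairing correction applies.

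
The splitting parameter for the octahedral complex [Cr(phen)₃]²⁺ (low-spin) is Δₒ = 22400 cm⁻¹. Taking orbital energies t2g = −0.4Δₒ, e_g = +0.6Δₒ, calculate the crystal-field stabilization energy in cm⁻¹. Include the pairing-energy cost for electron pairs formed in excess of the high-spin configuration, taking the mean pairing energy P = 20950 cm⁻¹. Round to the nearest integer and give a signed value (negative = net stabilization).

-14890

phen is neutral, so the +2 overall charge sits on Cr: oxidation state +2.
Cr is in group 6, so Cr²⁺ is d⁴ (6 − 2 = 4).
Electron filling gives t2g^4 e_g^0.
CFSE(orbital) = 4×(-0.4Δₒ) + 0×(0.6Δₒ) = -1.6Δₒ; with Δₒ = 22400 cm⁻¹ that is -35840 cm⁻¹.
High-spin d⁴ would be t2g^3 e_g^1 with 0 pairs; low-spin has 1, so 1 excess pair costs +1P = +20950 cm⁻¹.
Net CFSE = -35840 + 20950 = -14890 cm⁻¹.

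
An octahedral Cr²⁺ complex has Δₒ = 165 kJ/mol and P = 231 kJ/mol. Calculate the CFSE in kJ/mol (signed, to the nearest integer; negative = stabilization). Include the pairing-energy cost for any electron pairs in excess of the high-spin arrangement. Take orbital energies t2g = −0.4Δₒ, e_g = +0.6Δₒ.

-99

Group 6 minus oxidation state +2 gives a d⁴ configuration for Cr²⁺.
Here Δₒ < P (165 < 231), so the high-spin state is favoured.
That gives t2g^3 e_g^1.
Orbital CFSE = -0.6Δₒ = -0.6 × 165 = -99 kJ/mol.
High-spin has no excess pairs, so no pairing correction applies.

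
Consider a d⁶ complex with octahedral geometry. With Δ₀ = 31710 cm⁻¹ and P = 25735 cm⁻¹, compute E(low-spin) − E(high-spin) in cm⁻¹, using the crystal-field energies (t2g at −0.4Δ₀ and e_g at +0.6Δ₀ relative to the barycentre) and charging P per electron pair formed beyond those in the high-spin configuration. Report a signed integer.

High-spin: t2g^4 e_g^2, CFSE = -0.4Δ₀ = -12684 cm⁻¹.
For low-spin the configuration is t2g^6 e_g^0: orbital energy -2.4 × 31710 = -76104 cm⁻¹, and 2 additional pairs relative to high-spin add 51470 cm⁻¹, giving -24634 cm⁻¹.
Thus E(LS) − E(HS) = -11950 cm⁻¹.

-11950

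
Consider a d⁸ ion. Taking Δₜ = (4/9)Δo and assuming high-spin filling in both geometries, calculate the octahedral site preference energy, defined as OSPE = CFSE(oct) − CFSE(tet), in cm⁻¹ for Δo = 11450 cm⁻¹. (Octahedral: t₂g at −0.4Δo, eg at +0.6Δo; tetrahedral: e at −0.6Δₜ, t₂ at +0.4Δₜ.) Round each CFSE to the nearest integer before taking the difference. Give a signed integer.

Octahedral high-spin t₂g⁶ eg²: CFSE = -1.2 × 11450 = -13740 cm⁻¹.
Tetrahedral: e⁴ t₂⁴, CFSE = 4(−0.6) + 4(+0.4) = -0.8Δₜ = -0.8 × (4/9) × 11450 = -4071 cm⁻¹.
Subtracting, OSPE = -13740 − (-4071) = -9669 cm⁻¹.

-9669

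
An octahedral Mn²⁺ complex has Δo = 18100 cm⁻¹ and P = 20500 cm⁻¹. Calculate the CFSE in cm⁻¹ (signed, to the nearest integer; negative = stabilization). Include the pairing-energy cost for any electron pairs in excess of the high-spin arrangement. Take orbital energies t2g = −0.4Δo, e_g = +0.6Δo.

0

Mn is in group 7, so Mn²⁺ is d⁵ (7 − 2 = 5).
Since Δo = 18100 cm⁻¹ < P = 20500 cm⁻¹, the complex adopts the high-spin configuration.
Filling d⁵ accordingly: t2g^3 e_g^2.
Orbital CFSE = 0.0Δo = 0.0 × 18100 = 0 cm⁻¹.
High-spin has no excess pairs, so no pairing correction applies.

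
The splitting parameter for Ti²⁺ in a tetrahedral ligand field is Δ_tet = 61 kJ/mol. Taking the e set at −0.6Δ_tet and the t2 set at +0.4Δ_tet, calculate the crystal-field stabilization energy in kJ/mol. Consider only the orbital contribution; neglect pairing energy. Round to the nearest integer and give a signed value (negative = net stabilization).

Ti sits in group 4; removing 2 electrons leaves Ti²⁺ with 4 − 2 = 2 d electrons.
With tetrahedral geometry the complex is necessarily high-spin.
The d² electrons fill as e^2 t2^0.
Orbital CFSE = 2(-0.6) + 0(0.4) = -1.2Δ_tet = -1.2 × 61 = -73 kJ/mol.

-73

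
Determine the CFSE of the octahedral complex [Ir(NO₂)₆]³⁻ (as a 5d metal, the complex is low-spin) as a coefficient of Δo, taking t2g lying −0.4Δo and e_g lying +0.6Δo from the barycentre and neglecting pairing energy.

-2.4 Δo

Each NO₂⁻ contributes -1; 6 × (-1) = -6. With overall charge -3, Ir is in the +3 oxidation state.
Group 9 minus oxidation state +3 gives a d⁶ configuration for Ir³⁺.
Configuration: t2g^6 e_g^0.
CFSE = 6(-0.4Δo) + 0(0.6Δo) = -2.4Δo + 0.0Δo = -2.4Δo.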